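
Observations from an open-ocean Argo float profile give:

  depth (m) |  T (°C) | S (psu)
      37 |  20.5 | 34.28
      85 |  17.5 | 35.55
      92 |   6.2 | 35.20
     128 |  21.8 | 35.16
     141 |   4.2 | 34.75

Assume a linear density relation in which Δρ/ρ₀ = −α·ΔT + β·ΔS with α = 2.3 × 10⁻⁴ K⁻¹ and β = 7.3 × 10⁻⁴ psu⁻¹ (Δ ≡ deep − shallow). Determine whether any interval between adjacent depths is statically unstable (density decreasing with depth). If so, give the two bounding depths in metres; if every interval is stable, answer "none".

Evaluate Δρ/ρ₀ = −αΔT + βΔS across each adjacent pair:
  37–85 m: −αΔT+βΔS = −(2.3 × 10⁻⁴)(-3.0)+(7.3 × 10⁻⁴)(+1.27) = 1.6 × 10⁻³ → stable
  85–92 m: −αΔT+βΔS = −(2.3 × 10⁻⁴)(-11.3)+(7.3 × 10⁻⁴)(-0.35) = 2.3 × 10⁻³ → stable
  92–128 m: −αΔT+βΔS = −(2.3 × 10⁻⁴)(+15.6)+(7.3 × 10⁻⁴)(-0.04) = -3.6 × 10⁻³ → UNSTABLE
  128–141 m: −αΔT+βΔS = −(2.3 × 10⁻⁴)(-17.6)+(7.3 × 10⁻⁴)(-0.41) = 3.7 × 10⁻³ → stable
The 92–128 m interval has Δρ < 0: lighter water underlies denser water.

92–128 m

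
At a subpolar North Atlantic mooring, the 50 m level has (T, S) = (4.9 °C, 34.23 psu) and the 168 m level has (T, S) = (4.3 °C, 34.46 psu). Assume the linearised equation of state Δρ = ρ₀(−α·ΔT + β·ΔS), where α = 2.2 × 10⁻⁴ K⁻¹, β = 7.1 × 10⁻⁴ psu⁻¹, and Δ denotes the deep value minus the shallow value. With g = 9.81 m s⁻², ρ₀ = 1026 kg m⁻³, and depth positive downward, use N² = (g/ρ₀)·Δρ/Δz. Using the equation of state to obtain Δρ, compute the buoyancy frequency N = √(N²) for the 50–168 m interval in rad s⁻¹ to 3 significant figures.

ΔT = -0.6 K, ΔS = +0.23 psu (deep − shallow).
Δρ/ρ₀ = −αΔT + βΔS = 1.32 × 10⁻⁴ + 1.633 × 10⁻⁴ = 2.953 × 10⁻⁴, so Δρ ≈ 0.3030 kg m⁻³.
N² = (g/ρ₀)·Δρ/Δz = g·(Δρ/ρ₀)/Δz = 9.81 × 2.953 × 10⁻⁴ / 118 = 2.4550 × 10⁻⁵ s⁻².
N = √(2.4550 × 10⁻⁵) = 4.9548 × 10⁻³ rad s⁻¹ ≈ 4.95 × 10⁻³ rad s⁻¹.

4.95 × 10⁻³ rad s⁻¹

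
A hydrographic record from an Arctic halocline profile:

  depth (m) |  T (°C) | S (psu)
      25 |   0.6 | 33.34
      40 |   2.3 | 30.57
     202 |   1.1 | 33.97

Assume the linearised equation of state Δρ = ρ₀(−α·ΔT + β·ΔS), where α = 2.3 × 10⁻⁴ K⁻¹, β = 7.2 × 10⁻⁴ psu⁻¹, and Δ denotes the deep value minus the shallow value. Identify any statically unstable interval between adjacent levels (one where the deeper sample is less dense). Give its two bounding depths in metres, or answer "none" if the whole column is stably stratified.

Evaluate Δρ/ρ₀ = −αΔT + βΔS across each adjacent pair:
  25–40 m: −αΔT+βΔS = −(2.3 × 10⁻⁴)(+1.7)+(7.2 × 10⁻⁴)(-2.77) = -2.4 × 10⁻³ → UNSTABLE
  40–202 m: −αΔT+βΔS = −(2.3 × 10⁻⁴)(-1.2)+(7.2 × 10⁻⁴)(+3.40) = 2.7 × 10⁻³ → stable
The 25–40 m interval has Δρ < 0: lighter water underlies denser water.

25–40 m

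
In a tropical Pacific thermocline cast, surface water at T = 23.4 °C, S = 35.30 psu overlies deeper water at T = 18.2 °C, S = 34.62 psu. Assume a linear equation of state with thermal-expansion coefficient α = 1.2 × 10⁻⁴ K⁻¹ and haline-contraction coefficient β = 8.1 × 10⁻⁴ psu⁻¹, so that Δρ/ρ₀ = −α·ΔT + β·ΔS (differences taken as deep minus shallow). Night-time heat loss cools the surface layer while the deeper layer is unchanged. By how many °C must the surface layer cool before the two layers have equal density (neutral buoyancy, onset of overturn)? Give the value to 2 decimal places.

0.61 °C

Neutral buoyancy requires Δρ = 0, i.e. −α(T_deep − T_surf′) + β(S_deep − S_surf) = 0.
T_surf′ = T_deep − (β/α)·ΔS = 18.2 − (8.1 × 10⁻⁴/1.2 × 10⁻⁴)·(-0.68) = 22.7900 °C.
Cooling required: 23.4 − (22.7900) = 0.6100 °C.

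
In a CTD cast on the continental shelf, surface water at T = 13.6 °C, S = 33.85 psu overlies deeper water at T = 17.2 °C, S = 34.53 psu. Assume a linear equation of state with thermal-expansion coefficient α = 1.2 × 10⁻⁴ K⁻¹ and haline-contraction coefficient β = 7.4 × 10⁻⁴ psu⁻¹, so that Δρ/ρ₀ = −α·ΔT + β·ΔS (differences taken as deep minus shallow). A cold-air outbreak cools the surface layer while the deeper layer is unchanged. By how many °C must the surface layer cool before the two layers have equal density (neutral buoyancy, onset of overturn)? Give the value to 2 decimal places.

Neutral buoyancy requires Δρ = 0, i.e. −α(T_deep − T_surf′) + β(S_deep − S_surf) = 0.
T_surf′ = T_deep − (β/α)·ΔS = 17.2 − (7.4 × 10⁻⁴/1.2 × 10⁻⁴)·(+0.68) = 13.0067 °C.
Cooling required: 13.6 − (13.0067) = 0.5933 °C.

0.59 °C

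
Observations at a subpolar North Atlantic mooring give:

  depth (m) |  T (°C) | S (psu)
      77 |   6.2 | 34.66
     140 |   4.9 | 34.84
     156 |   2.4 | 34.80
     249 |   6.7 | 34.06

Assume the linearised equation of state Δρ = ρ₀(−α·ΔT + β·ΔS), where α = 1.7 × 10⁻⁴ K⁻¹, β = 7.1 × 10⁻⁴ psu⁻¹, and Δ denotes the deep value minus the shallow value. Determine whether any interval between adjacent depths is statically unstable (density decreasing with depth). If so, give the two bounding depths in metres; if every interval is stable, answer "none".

156–249 m

Evaluate Δρ/ρ₀ = −αΔT + βΔS across each adjacent pair:
  77–140 m: −αΔT+βΔS = −(1.7 × 10⁻⁴)(-1.3)+(7.1 × 10⁻⁴)(+0.18) = 3.5 × 10⁻⁴ → stable
  140–156 m: −αΔT+βΔS = −(1.7 × 10⁻⁴)(-2.5)+(7.1 × 10⁻⁴)(-0.04) = 4.0 × 10⁻⁴ → stable
  156–249 m: −αΔT+βΔS = −(1.7 × 10⁻⁴)(+4.3)+(7.1 × 10⁻⁴)(-0.74) = -1.3 × 10⁻³ → UNSTABLE
The 156–249 m interval has Δρ < 0: lighter water underlies denser water.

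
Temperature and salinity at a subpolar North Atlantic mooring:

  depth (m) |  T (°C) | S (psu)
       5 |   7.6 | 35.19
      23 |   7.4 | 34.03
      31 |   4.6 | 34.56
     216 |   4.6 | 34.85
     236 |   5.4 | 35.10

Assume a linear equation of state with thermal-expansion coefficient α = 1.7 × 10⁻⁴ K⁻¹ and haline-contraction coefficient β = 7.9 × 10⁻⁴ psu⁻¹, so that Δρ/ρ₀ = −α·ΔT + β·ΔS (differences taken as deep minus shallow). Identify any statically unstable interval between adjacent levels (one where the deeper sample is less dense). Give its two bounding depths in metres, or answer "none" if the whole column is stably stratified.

5–23 m

Evaluate Δρ/ρ₀ = −αΔT + βΔS across each adjacent pair:
  5–23 m: −αΔT+βΔS = −(1.7 × 10⁻⁴)(-0.2)+(7.9 × 10⁻⁴)(-1.16) = -8.8 × 10⁻⁴ → UNSTABLE
  23–31 m: −αΔT+βΔS = −(1.7 × 10⁻⁴)(-2.8)+(7.9 × 10⁻⁴)(+0.53) = 8.9 × 10⁻⁴ → stable
  31–216 m: −αΔT+βΔS = −(1.7 × 10⁻⁴)(+0.0)+(7.9 × 10⁻⁴)(+0.29) = 2.3 × 10⁻⁴ → stable
  216–236 m: −αΔT+βΔS = −(1.7 × 10⁻⁴)(+0.8)+(7.9 × 10⁻⁴)(+0.25) = 6.1 × 10⁻⁵ → stable
The 5–23 m interval has Δρ < 0: lighter water underlies denser water.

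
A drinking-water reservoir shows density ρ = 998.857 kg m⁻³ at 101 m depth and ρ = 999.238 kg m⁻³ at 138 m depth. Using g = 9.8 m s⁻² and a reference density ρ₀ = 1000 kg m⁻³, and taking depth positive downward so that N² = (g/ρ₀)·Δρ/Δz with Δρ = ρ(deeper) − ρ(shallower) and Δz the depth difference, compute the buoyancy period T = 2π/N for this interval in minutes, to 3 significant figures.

Δρ = 999.238 − 998.857 = 0.381 kg m⁻³ over Δz = 138 − 101 = 37 m.
N² = (9.8/1000) × (0.381/37) = 1.0091 × 10⁻⁴ s⁻².
N = √(1.0091 × 10⁻⁴) = 0.010045 rad s⁻¹, so T = 2π/N = 625.50 s = 10.425 min ≈ 10.4 min.

10.4 min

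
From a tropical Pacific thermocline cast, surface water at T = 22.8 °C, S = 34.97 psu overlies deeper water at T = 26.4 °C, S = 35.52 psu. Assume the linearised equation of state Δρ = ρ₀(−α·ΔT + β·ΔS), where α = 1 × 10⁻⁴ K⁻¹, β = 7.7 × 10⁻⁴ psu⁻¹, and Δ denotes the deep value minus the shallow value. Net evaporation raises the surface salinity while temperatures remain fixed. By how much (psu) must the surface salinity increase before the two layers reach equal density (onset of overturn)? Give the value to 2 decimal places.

Neutral buoyancy requires −α(T_deep − T_surf) + β(S_deep − S_surf′) = 0.
S_surf′ = S_deep − (α/β)·ΔT = 35.52 − (1 × 10⁻⁴/7.7 × 10⁻⁴)·(+3.6) = 35.0525 psu.
Increase required: 35.0525 − 34.97 = 0.0825 psu.

0.08 psu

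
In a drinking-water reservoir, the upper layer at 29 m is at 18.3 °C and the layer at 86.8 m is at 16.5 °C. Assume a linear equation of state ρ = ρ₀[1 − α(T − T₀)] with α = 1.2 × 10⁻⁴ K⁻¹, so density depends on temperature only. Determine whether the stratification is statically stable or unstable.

stable

ΔT = 16.5 − 18.3 = -1.8 K, so Δρ/ρ₀ = −αΔT = 2.16 × 10⁻⁴.
Δρ/ρ₀ > 0, so Δρ > 0: deeper water is denser → statically stable.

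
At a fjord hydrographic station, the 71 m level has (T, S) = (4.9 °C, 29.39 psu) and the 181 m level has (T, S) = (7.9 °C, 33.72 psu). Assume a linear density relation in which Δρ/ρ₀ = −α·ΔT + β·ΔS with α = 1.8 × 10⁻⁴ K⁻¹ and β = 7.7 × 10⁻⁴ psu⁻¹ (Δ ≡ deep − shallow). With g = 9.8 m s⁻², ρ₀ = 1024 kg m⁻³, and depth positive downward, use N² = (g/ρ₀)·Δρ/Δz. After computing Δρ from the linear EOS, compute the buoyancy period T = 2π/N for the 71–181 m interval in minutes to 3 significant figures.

6.64 min

ΔT = +3.0 K, ΔS = +4.33 psu (deep − shallow).
Δρ/ρ₀ = −αΔT + βΔS = -5.40 × 10⁻⁴ + 3.3341 × 10⁻³ = 2.7941 × 10⁻³, so Δρ ≈ 2.861 kg m⁻³.
N² = (g/ρ₀)·Δρ/Δz = g·(Δρ/ρ₀)/Δz = 9.8 × 2.7941 × 10⁻³ / 110 = 2.4893 × 10⁻⁴ s⁻².
N = √(2.4893 × 10⁻⁴) = 0.015778 rad s⁻¹ → T = 2π/N = 398.22 s = 6.6370 min ≈ 6.64 min.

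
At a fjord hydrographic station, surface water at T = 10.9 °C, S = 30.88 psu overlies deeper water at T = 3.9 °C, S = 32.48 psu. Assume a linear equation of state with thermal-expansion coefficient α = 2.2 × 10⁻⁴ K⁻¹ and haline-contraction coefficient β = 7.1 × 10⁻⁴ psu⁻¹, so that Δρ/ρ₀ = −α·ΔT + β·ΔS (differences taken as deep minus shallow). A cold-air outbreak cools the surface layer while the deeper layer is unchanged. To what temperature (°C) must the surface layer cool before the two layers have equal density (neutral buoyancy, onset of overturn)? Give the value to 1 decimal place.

Neutral buoyancy requires Δρ = 0, i.e. −α(T_deep − T_surf′) + β(S_deep − S_surf) = 0.
T_surf′ = T_deep − (β/α)·ΔS = 3.9 − (7.1 × 10⁻⁴/2.2 × 10⁻⁴)·(+1.60) = -1.264 °C.
Cooling required: 10.9 − (-1.264) = 12.164 °C.

-1.3 °C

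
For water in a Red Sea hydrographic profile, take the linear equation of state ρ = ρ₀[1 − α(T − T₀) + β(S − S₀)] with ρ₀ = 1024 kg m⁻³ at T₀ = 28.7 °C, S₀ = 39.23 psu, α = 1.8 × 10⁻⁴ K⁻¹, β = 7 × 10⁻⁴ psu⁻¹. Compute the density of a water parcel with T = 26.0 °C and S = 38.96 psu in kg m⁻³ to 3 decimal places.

T − T₀ = -2.7 K, S − S₀ = -0.27 psu.
Bracket = 1 − α·(-2.7) + β·(-0.27) = 1 + (2.97 × 10⁻⁴) = 1.0002970.
ρ = 1024 × 1.0002970 = 1024.304 kg m⁻³.

1024.304 kg m⁻³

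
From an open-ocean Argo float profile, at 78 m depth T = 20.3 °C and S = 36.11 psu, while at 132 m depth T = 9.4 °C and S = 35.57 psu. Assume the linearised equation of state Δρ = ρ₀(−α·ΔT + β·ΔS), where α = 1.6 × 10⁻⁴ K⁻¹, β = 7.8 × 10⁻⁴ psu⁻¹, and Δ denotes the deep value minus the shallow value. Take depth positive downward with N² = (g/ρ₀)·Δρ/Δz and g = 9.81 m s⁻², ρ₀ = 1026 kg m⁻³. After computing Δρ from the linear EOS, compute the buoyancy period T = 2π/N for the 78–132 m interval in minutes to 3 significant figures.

6.76 min

ΔT = -10.9 K, ΔS = -0.54 psu (deep − shallow).
Δρ/ρ₀ = −αΔT + βΔS = 1.744 × 10⁻³ − 4.212 × 10⁻⁴ = 1.3228 × 10⁻³, so Δρ ≈ 1.357 kg m⁻³.
N² = (g/ρ₀)·Δρ/Δz = g·(Δρ/ρ₀)/Δz = 9.81 × 1.3228 × 10⁻³ / 54 = 2.4031 × 10⁻⁴ s⁻².
N = √(2.4031 × 10⁻⁴) = 0.015502 rad s⁻¹ → T = 2π/N = 405.31 s = 6.7552 min ≈ 6.76 min.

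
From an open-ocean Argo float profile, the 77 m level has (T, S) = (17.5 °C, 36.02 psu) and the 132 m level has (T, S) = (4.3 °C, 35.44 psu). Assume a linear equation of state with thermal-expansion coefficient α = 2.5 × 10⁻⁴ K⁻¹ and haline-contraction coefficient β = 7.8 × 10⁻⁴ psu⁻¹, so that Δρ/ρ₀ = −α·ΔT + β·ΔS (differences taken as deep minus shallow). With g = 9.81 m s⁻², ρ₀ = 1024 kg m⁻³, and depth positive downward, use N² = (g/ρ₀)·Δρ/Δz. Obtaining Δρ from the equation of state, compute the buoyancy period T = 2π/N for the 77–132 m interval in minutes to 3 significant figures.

4.65 min

ΔT = -13.2 K, ΔS = -0.58 psu (deep − shallow).
Δρ/ρ₀ = −αΔT + βΔS = 3.30 × 10⁻³ − 4.524 × 10⁻⁴ = 2.8476 × 10⁻³, so Δρ ≈ 2.916 kg m⁻³.
N² = (g/ρ₀)·Δρ/Δz = g·(Δρ/ρ₀)/Δz = 9.81 × 2.8476 × 10⁻³ / 55 = 5.0791 × 10⁻⁴ s⁻².
N = √(5.0791 × 10⁻⁴) = 0.022537 rad s⁻¹ → T = 2π/N = 278.79 s = 4.6465 min ≈ 4.65 min.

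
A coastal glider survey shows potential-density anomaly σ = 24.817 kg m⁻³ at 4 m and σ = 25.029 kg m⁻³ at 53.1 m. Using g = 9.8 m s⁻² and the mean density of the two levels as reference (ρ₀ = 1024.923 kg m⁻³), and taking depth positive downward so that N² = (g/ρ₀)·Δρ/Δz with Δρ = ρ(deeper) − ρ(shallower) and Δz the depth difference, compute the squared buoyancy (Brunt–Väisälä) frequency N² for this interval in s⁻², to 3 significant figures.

Δρ = 1025.029 − 1024.817 = 0.212 kg m⁻³ over Δz = 53.1 − 4 = 49.1 m.
N² = (9.8/1024.923) × (0.212/49.1) = 4.1285 × 10⁻⁵ s⁻² ≈ 4.13 × 10⁻⁵ s⁻².
N² > 0, so the interval is statically stable.

4.13 × 10⁻⁵ s⁻²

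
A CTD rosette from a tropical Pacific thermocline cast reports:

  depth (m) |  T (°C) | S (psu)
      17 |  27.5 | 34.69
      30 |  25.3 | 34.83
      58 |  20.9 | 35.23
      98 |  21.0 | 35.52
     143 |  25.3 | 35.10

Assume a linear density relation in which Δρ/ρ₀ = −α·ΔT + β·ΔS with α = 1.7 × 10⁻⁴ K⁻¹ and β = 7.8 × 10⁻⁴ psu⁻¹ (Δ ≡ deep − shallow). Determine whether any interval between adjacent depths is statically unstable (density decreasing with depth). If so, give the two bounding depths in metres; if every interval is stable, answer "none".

98–143 m

Evaluate Δρ/ρ₀ = −αΔT + βΔS across each adjacent pair:
  17–30 m: −αΔT+βΔS = −(1.7 × 10⁻⁴)(-2.2)+(7.8 × 10⁻⁴)(+0.14) = 4.8 × 10⁻⁴ → stable
  30–58 m: −αΔT+βΔS = −(1.7 × 10⁻⁴)(-4.4)+(7.8 × 10⁻⁴)(+0.40) = 1.1 × 10⁻³ → stable
  58–98 m: −αΔT+βΔS = −(1.7 × 10⁻⁴)(+0.1)+(7.8 × 10⁻⁴)(+0.29) = 2.1 × 10⁻⁴ → stable
  98–143 m: −αΔT+βΔS = −(1.7 × 10⁻⁴)(+4.3)+(7.8 × 10⁻⁴)(-0.42) = -1.1 × 10⁻³ → UNSTABLE
The 98–143 m interval has Δρ < 0: lighter water underlies denser water.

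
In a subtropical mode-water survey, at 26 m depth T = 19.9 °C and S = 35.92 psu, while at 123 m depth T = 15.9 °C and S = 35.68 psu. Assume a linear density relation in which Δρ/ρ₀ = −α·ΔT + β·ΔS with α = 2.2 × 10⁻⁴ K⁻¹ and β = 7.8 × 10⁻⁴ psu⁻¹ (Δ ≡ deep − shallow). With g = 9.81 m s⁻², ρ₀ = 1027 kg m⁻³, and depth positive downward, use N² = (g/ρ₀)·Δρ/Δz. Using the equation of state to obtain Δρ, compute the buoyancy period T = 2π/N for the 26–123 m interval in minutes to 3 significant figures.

ΔT = -4.0 K, ΔS = -0.24 psu (deep − shallow).
Δρ/ρ₀ = −αΔT + βΔS = 8.80 × 10⁻⁴ − 1.872 × 10⁻⁴ = 6.928 × 10⁻⁴, so Δρ ≈ 0.7115 kg m⁻³.
N² = (g/ρ₀)·Δρ/Δz = g·(Δρ/ρ₀)/Δz = 9.81 × 6.928 × 10⁻⁴ / 97 = 7.0066 × 10⁻⁵ s⁻².
N = √(7.0066 × 10⁻⁵) = 8.3705 × 10⁻³ rad s⁻¹ → T = 2π/N = 750.63 s = 12.511 min ≈ 12.5 min.

12.5 min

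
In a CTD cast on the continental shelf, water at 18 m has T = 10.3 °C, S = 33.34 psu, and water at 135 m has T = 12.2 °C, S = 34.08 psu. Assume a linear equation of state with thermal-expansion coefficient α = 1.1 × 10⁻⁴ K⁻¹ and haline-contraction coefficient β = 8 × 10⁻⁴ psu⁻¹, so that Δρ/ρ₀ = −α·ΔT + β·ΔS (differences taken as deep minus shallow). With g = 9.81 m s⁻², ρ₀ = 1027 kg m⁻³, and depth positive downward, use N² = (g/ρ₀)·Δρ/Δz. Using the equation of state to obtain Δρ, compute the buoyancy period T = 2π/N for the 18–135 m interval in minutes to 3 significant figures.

ΔT = +1.9 K, ΔS = +0.74 psu (deep − shallow).
Δρ/ρ₀ = −αΔT + βΔS = -2.09 × 10⁻⁴ + 5.92 × 10⁻⁴ = 3.83 × 10⁻⁴, so Δρ ≈ 0.3933 kg m⁻³.
N² = (g/ρ₀)·Δρ/Δz = g·(Δρ/ρ₀)/Δz = 9.81 × 3.83 × 10⁻⁴ / 117 = 3.2113 × 10⁻⁵ s⁻².
N = √(3.2113 × 10⁻⁵) = 5.6668 × 10⁻³ rad s⁻¹ → T = 2π/N = 1.1088 × 10³ s = 18.480 min ≈ 18.5 min.

18.5 min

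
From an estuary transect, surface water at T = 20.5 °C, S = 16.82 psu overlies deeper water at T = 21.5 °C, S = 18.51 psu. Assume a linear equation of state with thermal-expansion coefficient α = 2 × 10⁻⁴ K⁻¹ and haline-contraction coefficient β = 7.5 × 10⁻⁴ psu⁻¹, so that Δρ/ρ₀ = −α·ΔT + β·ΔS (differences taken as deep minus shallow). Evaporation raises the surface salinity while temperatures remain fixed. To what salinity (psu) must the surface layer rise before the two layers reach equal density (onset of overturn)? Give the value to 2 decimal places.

Neutral buoyancy requires −α(T_deep − T_surf) + β(S_deep − S_surf′) = 0.
S_surf′ = S_deep − (α/β)·ΔT = 18.51 − (2 × 10⁻⁴/7.5 × 10⁻⁴)·(+1.0) = 18.2433 psu.
Increase required: 18.2433 − 16.82 = 1.4233 psu.

18.24 psu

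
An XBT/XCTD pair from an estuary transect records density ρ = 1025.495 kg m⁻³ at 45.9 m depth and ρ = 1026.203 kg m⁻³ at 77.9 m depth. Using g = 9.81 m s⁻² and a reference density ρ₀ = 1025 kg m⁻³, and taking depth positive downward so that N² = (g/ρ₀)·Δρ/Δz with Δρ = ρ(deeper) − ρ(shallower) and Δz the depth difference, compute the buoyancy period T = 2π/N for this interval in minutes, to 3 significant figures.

7.20 min

Δρ = 1026.203 − 1025.495 = 0.708 kg m⁻³ over Δz = 77.9 − 45.9 = 32 m.
N² = (9.81/1025) × (0.708/32) = 2.1175 × 10⁻⁴ s⁻².
N = √(2.1175 × 10⁻⁴) = 0.014552 rad s⁻¹, so T = 2π/N = 431.77 s = 7.1962 min ≈ 7.20 min.
Since Δρ > 0 the layer is stably stratified.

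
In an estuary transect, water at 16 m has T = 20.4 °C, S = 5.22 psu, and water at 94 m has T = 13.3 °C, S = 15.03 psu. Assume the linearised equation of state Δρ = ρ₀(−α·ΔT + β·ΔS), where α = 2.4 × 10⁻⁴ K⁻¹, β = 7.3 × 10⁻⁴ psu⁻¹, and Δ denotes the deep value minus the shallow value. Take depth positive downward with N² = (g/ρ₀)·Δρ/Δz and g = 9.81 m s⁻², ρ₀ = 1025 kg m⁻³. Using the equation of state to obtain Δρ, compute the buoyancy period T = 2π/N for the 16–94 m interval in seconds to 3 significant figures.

188 s

ΔT = -7.1 K, ΔS = +9.81 psu (deep − shallow).
Δρ/ρ₀ = −αΔT + βΔS = 1.704 × 10⁻³ + 7.1613 × 10⁻³ = 8.8653 × 10⁻³, so Δρ ≈ 9.087 kg m⁻³.
N² = (g/ρ₀)·Δρ/Δz = g·(Δρ/ρ₀)/Δz = 9.81 × 8.8653 × 10⁻³ / 78 = 1.1150 × 10⁻³ s⁻².
N = √(1.1150 × 10⁻³) = 0.033392 rad s⁻¹ → T = 2π/N = 188.16 s ≈ 188 s.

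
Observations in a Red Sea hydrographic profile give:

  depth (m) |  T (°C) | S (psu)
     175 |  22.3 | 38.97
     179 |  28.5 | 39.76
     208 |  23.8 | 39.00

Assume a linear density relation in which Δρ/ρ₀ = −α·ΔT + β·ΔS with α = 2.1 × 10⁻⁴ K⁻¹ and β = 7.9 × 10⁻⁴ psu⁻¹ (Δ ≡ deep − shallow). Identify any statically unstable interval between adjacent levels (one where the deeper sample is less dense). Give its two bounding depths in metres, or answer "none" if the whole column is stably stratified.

175–179 m

Evaluate Δρ/ρ₀ = −αΔT + βΔS across each adjacent pair:
  175–179 m: −αΔT+βΔS = −(2.1 × 10⁻⁴)(+6.2)+(7.9 × 10⁻⁴)(+0.79) = -6.8 × 10⁻⁴ → UNSTABLE
  179–208 m: −αΔT+βΔS = −(2.1 × 10⁻⁴)(-4.7)+(7.9 × 10⁻⁴)(-0.76) = 3.9 × 10⁻⁴ → stable
The 175–179 m interval has Δρ < 0: lighter water underlies denser water.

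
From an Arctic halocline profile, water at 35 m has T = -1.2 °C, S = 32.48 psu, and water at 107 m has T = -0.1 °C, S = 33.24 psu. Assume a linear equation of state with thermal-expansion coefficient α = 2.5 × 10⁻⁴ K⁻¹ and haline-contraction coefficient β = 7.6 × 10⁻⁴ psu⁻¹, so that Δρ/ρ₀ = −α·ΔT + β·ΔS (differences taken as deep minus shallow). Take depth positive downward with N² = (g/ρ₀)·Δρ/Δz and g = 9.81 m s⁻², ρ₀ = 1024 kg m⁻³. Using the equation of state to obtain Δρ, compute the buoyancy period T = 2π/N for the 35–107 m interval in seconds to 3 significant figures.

979 s

ΔT = +1.1 K, ΔS = +0.76 psu (deep − shallow).
Δρ/ρ₀ = −αΔT + βΔS = -2.75 × 10⁻⁴ + 5.776 × 10⁻⁴ = 3.026 × 10⁻⁴, so Δρ ≈ 0.3099 kg m⁻³.
N² = (g/ρ₀)·Δρ/Δz = g·(Δρ/ρ₀)/Δz = 9.81 × 3.026 × 10⁻⁴ / 72 = 4.1229 × 10⁻⁵ s⁻².
N = √(4.1229 × 10⁻⁵) = 6.4210 × 10⁻³ rad s⁻¹ → T = 2π/N = 978.54 s ≈ 979 s.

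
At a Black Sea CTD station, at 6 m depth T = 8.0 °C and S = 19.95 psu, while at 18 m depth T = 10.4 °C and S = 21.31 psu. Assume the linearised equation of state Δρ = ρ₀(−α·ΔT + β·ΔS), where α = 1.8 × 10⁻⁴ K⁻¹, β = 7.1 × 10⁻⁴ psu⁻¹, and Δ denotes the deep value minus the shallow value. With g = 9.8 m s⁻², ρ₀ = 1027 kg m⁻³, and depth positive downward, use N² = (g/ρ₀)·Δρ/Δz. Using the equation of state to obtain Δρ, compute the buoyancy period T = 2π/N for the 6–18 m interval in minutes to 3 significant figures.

5.02 min

ΔT = +2.4 K, ΔS = +1.36 psu (deep − shallow).
Δρ/ρ₀ = −αΔT + βΔS = -4.32 × 10⁻⁴ + 9.656 × 10⁻⁴ = 5.336 × 10⁻⁴, so Δρ ≈ 0.5480 kg m⁻³.
N² = (g/ρ₀)·Δρ/Δz = g·(Δρ/ρ₀)/Δz = 9.8 × 5.336 × 10⁻⁴ / 12 = 4.3577 × 10⁻⁴ s⁻².
N = √(4.3577 × 10⁻⁴) = 0.020875 rad s⁻¹ → T = 2π/N = 300.99 s = 5.0165 min ≈ 5.02 min.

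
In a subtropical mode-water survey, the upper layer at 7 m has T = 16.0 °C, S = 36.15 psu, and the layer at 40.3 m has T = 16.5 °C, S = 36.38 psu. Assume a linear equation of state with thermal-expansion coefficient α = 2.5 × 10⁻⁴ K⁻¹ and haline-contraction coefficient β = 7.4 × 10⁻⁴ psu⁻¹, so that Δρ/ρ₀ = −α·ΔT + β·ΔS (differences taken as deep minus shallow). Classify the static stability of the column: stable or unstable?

ΔT = 16.5 − 16.0 = +0.5 K and ΔS = 36.38 − 36.15 = +0.23 psu (deep − shallow).
−αΔT = -1.25 × 10⁻⁴; βΔS = 1.702 × 10⁻⁴; sum Δρ/ρ₀ = 4.52 × 10⁻⁵.
Δρ/ρ₀ > 0, so Δρ > 0: deeper water is denser → statically stable.

stable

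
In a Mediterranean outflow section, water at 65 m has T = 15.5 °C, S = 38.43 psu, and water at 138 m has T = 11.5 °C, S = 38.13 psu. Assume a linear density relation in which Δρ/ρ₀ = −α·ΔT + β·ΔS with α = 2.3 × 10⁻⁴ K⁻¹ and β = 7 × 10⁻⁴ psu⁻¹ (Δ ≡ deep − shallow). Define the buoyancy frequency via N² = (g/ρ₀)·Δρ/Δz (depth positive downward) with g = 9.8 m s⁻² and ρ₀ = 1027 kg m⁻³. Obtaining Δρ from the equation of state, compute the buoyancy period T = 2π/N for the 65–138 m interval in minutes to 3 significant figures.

ΔT = -4.0 K, ΔS = -0.30 psu (deep − shallow).
Δρ/ρ₀ = −αΔT + βΔS = 9.20 × 10⁻⁴ − 2.10 × 10⁻⁴ = 7.10 × 10⁻⁴, so Δρ ≈ 0.7292 kg m⁻³.
N² = (g/ρ₀)·Δρ/Δz = g·(Δρ/ρ₀)/Δz = 9.8 × 7.10 × 10⁻⁴ / 73 = 9.5315 × 10⁻⁵ s⁻².
N = √(9.5315 × 10⁻⁵) = 9.7629 × 10⁻³ rad s⁻¹ → T = 2π/N = 643.58 s = 10.726 min ≈ 10.7 min.

10.7 min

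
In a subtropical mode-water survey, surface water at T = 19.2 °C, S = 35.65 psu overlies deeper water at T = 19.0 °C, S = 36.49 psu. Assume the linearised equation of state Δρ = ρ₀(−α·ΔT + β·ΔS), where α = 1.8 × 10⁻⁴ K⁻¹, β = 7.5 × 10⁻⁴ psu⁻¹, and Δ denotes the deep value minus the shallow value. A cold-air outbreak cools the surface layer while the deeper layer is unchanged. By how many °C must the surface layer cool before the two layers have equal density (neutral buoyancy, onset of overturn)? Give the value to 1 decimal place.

3.7 °C

Neutral buoyancy requires Δρ = 0, i.e. −α(T_deep − T_surf′) + β(S_deep − S_surf) = 0.
T_surf′ = T_deep − (β/α)·ΔS = 19.0 − (7.5 × 10⁻⁴/1.8 × 10⁻⁴)·(+0.84) = 15.500 °C.
Cooling required: 19.2 − (15.500) = 3.700 °C.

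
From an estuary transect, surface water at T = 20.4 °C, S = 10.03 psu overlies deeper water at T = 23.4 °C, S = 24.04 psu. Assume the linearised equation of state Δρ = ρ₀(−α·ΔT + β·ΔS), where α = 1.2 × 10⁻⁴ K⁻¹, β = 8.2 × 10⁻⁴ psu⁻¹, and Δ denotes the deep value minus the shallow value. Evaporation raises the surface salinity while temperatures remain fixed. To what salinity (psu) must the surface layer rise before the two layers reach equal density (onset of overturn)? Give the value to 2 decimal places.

23.60 psu

Neutral buoyancy requires −α(T_deep − T_surf) + β(S_deep − S_surf′) = 0.
S_surf′ = S_deep − (α/β)·ΔT = 24.04 − (1.2 × 10⁻⁴/8.2 × 10⁻⁴)·(+3.0) = 23.6010 psu.
Increase required: 23.6010 − 10.03 = 13.5710 psu.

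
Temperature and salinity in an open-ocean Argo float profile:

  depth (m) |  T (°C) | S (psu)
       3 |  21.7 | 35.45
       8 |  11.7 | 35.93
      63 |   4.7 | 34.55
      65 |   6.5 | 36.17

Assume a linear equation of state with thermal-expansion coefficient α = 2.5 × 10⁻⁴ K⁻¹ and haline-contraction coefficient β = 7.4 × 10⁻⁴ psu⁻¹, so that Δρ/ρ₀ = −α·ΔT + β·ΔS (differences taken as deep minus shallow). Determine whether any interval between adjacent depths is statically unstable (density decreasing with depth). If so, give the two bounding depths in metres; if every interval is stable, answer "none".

Evaluate Δρ/ρ₀ = −αΔT + βΔS across each adjacent pair:
  3–8 m: −αΔT+βΔS = −(2.5 × 10⁻⁴)(-10.0)+(7.4 × 10⁻⁴)(+0.48) = 2.9 × 10⁻³ → stable
  8–63 m: −αΔT+βΔS = −(2.5 × 10⁻⁴)(-7.0)+(7.4 × 10⁻⁴)(-1.38) = 7.3 × 10⁻⁴ → stable
  63–65 m: −αΔT+βΔS = −(2.5 × 10⁻⁴)(+1.8)+(7.4 × 10⁻⁴)(+1.62) = 7.5 × 10⁻⁴ → stable
Every interval has Δρ > 0: the column is stably stratified throughout.

none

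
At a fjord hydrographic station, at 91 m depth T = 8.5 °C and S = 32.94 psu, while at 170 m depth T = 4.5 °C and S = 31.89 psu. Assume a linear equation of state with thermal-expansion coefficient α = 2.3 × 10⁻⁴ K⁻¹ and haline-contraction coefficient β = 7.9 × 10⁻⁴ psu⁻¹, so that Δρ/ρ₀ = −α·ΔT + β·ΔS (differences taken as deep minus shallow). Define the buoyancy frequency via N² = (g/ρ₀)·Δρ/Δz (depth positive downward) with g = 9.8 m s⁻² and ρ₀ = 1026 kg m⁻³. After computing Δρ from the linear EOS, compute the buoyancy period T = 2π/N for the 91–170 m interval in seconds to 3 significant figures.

1.88 × 10³ s

ΔT = -4.0 K, ΔS = -1.05 psu (deep − shallow).
Δρ/ρ₀ = −αΔT + βΔS = 9.20 × 10⁻⁴ − 8.295 × 10⁻⁴ = 9.05 × 10⁻⁵, so Δρ ≈ 0.09285 kg m⁻³.
N² = (g/ρ₀)·Δρ/Δz = g·(Δρ/ρ₀)/Δz = 9.8 × 9.05 × 10⁻⁵ / 79 = 1.1227 × 10⁻⁵ s⁻².
N = √(1.1227 × 10⁻⁵) = 3.3507 × 10⁻³ rad s⁻¹ → T = 2π/N = 1.8752 × 10³ s ≈ 1.88 × 10³ s.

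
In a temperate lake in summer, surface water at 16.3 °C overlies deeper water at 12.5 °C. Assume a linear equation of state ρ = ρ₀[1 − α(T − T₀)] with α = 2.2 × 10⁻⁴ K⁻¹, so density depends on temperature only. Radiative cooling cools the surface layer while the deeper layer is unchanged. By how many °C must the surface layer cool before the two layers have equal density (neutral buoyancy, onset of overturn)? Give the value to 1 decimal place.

With temperature the only control, equal density requires T_surf′ = T_deep.
T_surf′ = 12.5 °C.
Cooling required: 16.3 − 12.5 = 3.8 °C.

3.8 °C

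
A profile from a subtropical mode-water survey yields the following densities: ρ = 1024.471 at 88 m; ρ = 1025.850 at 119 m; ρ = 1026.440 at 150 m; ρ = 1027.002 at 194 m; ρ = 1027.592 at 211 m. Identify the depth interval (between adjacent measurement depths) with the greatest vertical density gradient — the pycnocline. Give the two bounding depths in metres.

Compute the density gradient over each adjacent pair:
  88–119 m: Δρ/Δz = 1.379/31 = 0.044 kg m⁻⁴
  119–150 m: Δρ/Δz = 0.590/31 = 0.019 kg m⁻⁴
  150–194 m: Δρ/Δz = 0.562/44 = 0.013 kg m⁻⁴
  194–211 m: Δρ/Δz = 0.590/17 = 0.035 kg m⁻⁴
The largest gradient is in the 88–119 m interval — the pycnocline.

88–119 m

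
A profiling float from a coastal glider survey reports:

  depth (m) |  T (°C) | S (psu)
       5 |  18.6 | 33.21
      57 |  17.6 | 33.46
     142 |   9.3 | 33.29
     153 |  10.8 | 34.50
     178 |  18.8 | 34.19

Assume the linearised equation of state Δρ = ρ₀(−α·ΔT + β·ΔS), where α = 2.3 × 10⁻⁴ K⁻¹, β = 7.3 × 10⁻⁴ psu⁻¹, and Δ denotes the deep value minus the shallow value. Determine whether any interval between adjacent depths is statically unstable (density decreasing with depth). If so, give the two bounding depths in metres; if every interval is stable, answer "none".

Evaluate Δρ/ρ₀ = −αΔT + βΔS across each adjacent pair:
  5–57 m: −αΔT+βΔS = −(2.3 × 10⁻⁴)(-1.0)+(7.3 × 10⁻⁴)(+0.25) = 4.1 × 10⁻⁴ → stable
  57–142 m: −αΔT+βΔS = −(2.3 × 10⁻⁴)(-8.3)+(7.3 × 10⁻⁴)(-0.17) = 1.8 × 10⁻³ → stable
  142–153 m: −αΔT+βΔS = −(2.3 × 10⁻⁴)(+1.5)+(7.3 × 10⁻⁴)(+1.21) = 5.4 × 10⁻⁴ → stable
  153–178 m: −αΔT+βΔS = −(2.3 × 10⁻⁴)(+8.0)+(7.3 × 10⁻⁴)(-0.31) = -2.1 × 10⁻³ → UNSTABLE
The 153–178 m interval has Δρ < 0: lighter water underlies denser water.

153–178 m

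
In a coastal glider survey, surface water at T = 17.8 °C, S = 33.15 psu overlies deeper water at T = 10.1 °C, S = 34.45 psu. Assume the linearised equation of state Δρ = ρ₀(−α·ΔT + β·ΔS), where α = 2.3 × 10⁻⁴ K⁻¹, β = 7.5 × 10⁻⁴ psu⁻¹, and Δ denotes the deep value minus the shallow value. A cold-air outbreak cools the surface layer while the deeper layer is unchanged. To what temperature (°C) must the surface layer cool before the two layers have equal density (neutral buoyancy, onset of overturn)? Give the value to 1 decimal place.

5.9 °C

Neutral buoyancy requires Δρ = 0, i.e. −α(T_deep − T_surf′) + β(S_deep − S_surf) = 0.
T_surf′ = T_deep − (β/α)·ΔS = 10.1 − (7.5 × 10⁻⁴/2.3 × 10⁻⁴)·(+1.30) = 5.861 °C.
Cooling required: 17.8 − (5.861) = 11.939 °C.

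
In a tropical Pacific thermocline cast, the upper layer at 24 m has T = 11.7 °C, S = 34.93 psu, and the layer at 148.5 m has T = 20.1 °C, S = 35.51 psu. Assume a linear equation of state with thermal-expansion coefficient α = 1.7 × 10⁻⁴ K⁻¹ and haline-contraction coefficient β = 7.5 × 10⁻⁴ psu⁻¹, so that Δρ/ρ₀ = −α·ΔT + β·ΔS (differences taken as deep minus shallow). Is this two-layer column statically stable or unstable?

unstable

ΔT = 20.1 − 11.7 = +8.4 K and ΔS = 35.51 − 34.93 = +0.58 psu (deep − shallow).
−αΔT = -1.428 × 10⁻³; βΔS = 4.35 × 10⁻⁴; sum Δρ/ρ₀ = -9.93 × 10⁻⁴.
Δρ/ρ₀ < 0, so Δρ < 0: deeper water is lighter → statically unstable; the column would overturn.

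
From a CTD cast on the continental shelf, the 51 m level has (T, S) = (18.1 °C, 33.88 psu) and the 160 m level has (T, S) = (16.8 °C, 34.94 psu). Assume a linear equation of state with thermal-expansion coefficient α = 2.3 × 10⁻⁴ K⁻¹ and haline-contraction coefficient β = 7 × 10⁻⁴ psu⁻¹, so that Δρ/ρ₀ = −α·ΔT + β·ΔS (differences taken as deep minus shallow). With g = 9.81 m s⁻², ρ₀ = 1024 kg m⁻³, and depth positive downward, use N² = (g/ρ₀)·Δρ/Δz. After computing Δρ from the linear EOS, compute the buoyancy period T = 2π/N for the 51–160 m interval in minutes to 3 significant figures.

10.8 min

ΔT = -1.3 K, ΔS = +1.06 psu (deep − shallow).
Δρ/ρ₀ = −αΔT + βΔS = 2.99 × 10⁻⁴ + 7.42 × 10⁻⁴ = 1.041 × 10⁻³, so Δρ ≈ 1.066 kg m⁻³.
N² = (g/ρ₀)·Δρ/Δz = g·(Δρ/ρ₀)/Δz = 9.81 × 1.041 × 10⁻³ / 109 = 9.3690 × 10⁻⁵ s⁻².
N = √(9.3690 × 10⁻⁵) = 9.6794 × 10⁻³ rad s⁻¹ → T = 2π/N = 649.13 s = 10.819 min ≈ 10.8 min.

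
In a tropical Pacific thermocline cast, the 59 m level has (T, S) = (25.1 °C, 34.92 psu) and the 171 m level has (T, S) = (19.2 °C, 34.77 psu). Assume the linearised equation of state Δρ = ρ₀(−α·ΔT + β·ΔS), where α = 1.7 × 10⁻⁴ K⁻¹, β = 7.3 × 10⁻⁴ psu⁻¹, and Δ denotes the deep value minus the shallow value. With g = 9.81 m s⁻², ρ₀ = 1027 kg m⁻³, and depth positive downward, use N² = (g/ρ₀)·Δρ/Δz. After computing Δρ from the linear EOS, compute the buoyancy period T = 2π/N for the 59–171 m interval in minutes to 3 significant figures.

ΔT = -5.9 K, ΔS = -0.15 psu (deep − shallow).
Δρ/ρ₀ = −αΔT + βΔS = 1.003 × 10⁻³ − 1.095 × 10⁻⁴ = 8.935 × 10⁻⁴, so Δρ ≈ 0.9176 kg m⁻³.
N² = (g/ρ₀)·Δρ/Δz = g·(Δρ/ρ₀)/Δz = 9.81 × 8.935 × 10⁻⁴ / 112 = 7.8261 × 10⁻⁵ s⁻².
N = √(7.8261 × 10⁻⁵) = 8.8465 × 10⁻³ rad s⁻¹ → T = 2π/N = 710.25 s = 11.838 min ≈ 11.8 min.

11.8 min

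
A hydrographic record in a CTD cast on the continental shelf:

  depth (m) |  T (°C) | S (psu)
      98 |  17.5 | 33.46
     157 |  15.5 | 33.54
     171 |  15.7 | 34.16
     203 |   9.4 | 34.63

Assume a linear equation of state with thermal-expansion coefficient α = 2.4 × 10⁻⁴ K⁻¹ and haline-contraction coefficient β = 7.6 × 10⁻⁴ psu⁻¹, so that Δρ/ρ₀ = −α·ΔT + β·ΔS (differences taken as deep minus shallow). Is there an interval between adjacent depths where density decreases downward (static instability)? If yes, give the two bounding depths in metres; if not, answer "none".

none

Evaluate Δρ/ρ₀ = −αΔT + βΔS across each adjacent pair:
  98–157 m: −αΔT+βΔS = −(2.4 × 10⁻⁴)(-2.0)+(7.6 × 10⁻⁴)(+0.08) = 5.4 × 10⁻⁴ → stable
  157–171 m: −αΔT+βΔS = −(2.4 × 10⁻⁴)(+0.2)+(7.6 × 10⁻⁴)(+0.62) = 4.2 × 10⁻⁴ → stable
  171–203 m: −αΔT+βΔS = −(2.4 × 10⁻⁴)(-6.3)+(7.6 × 10⁻⁴)(+0.47) = 1.9 × 10⁻³ → stable
Every interval has Δρ > 0: the column is stably stratified throughout.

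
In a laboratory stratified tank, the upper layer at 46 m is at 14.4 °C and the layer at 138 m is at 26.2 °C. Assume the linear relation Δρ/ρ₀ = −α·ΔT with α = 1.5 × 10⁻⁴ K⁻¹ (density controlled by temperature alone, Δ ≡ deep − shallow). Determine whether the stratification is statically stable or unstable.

ΔT = 26.2 − 14.4 = +11.8 K, so Δρ/ρ₀ = −αΔT = -1.77 × 10⁻³.
Δρ/ρ₀ < 0, so Δρ < 0: deeper water is lighter → statically unstable; the column would overturn.

unstable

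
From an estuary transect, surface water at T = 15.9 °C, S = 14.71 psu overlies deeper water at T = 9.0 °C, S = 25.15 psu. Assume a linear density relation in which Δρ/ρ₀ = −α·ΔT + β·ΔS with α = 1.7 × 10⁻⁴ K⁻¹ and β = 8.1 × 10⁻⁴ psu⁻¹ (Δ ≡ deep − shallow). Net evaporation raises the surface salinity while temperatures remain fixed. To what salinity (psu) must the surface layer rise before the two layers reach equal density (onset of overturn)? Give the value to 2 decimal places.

26.60 psu

Neutral buoyancy requires −α(T_deep − T_surf) + β(S_deep − S_surf′) = 0.
S_surf′ = S_deep − (α/β)·ΔT = 25.15 − (1.7 × 10⁻⁴/8.1 × 10⁻⁴)·(-6.9) = 26.5981 psu.
Increase required: 26.5981 − 14.71 = 11.8881 psu.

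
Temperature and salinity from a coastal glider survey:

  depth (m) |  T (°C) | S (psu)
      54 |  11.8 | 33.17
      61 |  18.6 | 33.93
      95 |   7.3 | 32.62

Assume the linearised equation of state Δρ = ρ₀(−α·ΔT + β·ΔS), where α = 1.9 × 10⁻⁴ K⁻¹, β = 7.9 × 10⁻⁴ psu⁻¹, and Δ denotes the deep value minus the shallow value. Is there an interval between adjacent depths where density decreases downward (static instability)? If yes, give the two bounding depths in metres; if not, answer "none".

Evaluate Δρ/ρ₀ = −αΔT + βΔS across each adjacent pair:
  54–61 m: −αΔT+βΔS = −(1.9 × 10⁻⁴)(+6.8)+(7.9 × 10⁻⁴)(+0.76) = -6.9 × 10⁻⁴ → UNSTABLE
  61–95 m: −αΔT+βΔS = −(1.9 × 10⁻⁴)(-11.3)+(7.9 × 10⁻⁴)(-1.31) = 1.1 × 10⁻³ → stable
The 54–61 m interval has Δρ < 0: lighter water underlies denser water.

54–61 m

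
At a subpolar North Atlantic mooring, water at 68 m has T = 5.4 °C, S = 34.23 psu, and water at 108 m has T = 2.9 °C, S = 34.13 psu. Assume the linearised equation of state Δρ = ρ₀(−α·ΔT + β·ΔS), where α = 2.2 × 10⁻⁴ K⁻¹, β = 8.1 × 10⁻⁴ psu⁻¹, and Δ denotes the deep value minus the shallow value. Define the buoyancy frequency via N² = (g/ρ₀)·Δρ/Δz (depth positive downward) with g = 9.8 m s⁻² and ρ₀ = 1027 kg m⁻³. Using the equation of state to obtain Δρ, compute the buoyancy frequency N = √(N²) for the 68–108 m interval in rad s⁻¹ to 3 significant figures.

0.0107 rad s⁻¹

ΔT = -2.5 K, ΔS = -0.10 psu (deep − shallow).
Δρ/ρ₀ = −αΔT + βΔS = 5.50 × 10⁻⁴ − 8.10 × 10⁻⁵ = 4.69 × 10⁻⁴, so Δρ ≈ 0.4817 kg m⁻³.
N² = (g/ρ₀)·Δρ/Δz = g·(Δρ/ρ₀)/Δz = 9.8 × 4.69 × 10⁻⁴ / 40 = 1.1491 × 10⁻⁴ s⁻².
N = √(1.1491 × 10⁻⁴) = 0.010720 rad s⁻¹ ≈ 0.0107 rad s⁻¹.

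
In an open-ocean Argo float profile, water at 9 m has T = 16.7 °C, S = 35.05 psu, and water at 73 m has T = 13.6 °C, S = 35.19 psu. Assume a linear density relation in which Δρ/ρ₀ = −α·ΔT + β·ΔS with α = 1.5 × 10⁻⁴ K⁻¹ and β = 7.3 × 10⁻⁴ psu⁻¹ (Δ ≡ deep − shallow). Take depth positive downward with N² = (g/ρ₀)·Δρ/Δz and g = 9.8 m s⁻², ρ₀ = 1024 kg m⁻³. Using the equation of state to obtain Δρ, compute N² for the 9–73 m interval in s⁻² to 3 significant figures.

ΔT = -3.1 K, ΔS = +0.14 psu (deep − shallow).
Δρ/ρ₀ = −αΔT + βΔS = 4.65 × 10⁻⁴ + 1.022 × 10⁻⁴ = 5.672 × 10⁻⁴, so Δρ ≈ 0.5808 kg m⁻³.
N² = (g/ρ₀)·Δρ/Δz = g·(Δρ/ρ₀)/Δz = 9.8 × 5.672 × 10⁻⁴ / 64 = 8.6853 × 10⁻⁵ s⁻² ≈ 8.69 × 10⁻⁵ s⁻².

8.69 × 10⁻⁵ s⁻²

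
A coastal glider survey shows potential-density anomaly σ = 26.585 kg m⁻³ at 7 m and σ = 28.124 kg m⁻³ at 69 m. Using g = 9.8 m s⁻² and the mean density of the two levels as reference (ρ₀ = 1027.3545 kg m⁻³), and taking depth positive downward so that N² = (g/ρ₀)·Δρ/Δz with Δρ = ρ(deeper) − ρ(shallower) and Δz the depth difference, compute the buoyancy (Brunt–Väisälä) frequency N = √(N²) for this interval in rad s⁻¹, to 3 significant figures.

0.0154 rad s⁻¹

Δρ = 1028.124 − 1026.585 = 1.539 kg m⁻³ over Δz = 69 − 7 = 62 m.
N² = (9.8/1027.3545) × (1.539/62) = 2.3678 × 10⁻⁴ s⁻².
N = √(2.3678 × 10⁻⁴) = 0.015388 rad s⁻¹ ≈ 0.0154 rad s⁻¹.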